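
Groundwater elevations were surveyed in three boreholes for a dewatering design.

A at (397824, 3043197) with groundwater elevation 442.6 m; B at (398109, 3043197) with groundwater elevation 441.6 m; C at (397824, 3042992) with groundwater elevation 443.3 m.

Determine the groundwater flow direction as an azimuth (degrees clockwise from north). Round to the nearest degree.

046°

∂h/∂x = (441.6 − 442.6) / (398109 − 397824) = -0.003509
∂h/∂y = (443.3 − 442.6) / (3042992 − 3043197) = -0.003415
Flow direction (−∇h) has components (+0.003509 E, +0.003415 N).
Azimuth = atan2(E, N) = atan2(+0.003509, +0.003415) = 45.8° ≈ 046°.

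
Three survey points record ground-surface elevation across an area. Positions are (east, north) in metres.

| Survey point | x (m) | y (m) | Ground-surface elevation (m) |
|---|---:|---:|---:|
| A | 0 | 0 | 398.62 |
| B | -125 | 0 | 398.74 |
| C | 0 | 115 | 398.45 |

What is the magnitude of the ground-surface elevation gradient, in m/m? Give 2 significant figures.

∂z/∂x = (398.74 − 398.62) / (-125 − 0) = -0.0009600
∂z/∂y = (398.45 − 398.62) / (115 − 0) = -0.001478
|∇f| = √(-0.0009600² + -0.001478²) = 0.001762 m/m

0.0018 m/m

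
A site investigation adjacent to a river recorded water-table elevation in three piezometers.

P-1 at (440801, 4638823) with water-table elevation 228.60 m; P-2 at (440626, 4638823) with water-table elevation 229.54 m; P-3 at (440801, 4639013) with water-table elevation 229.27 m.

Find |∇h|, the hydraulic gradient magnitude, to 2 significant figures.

0.0064

∂h/∂x = (229.54 − 228.60) / (440626 − 440801) = -0.005371
∂h/∂y = (229.27 − 228.60) / (4639013 − 4638823) = +0.003526
|∇h| = √(-0.005371² + 0.003526²) = 0.006425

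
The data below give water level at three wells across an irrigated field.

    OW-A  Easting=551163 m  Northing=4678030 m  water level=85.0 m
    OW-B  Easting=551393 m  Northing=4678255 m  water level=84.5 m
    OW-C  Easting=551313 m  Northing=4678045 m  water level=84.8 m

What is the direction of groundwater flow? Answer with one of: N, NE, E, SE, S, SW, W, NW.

NE

Differences from OW-A: to OW-B (Δx, Δy, Δh) = (230, 225, -0.5); to OW-C = (150, 15, -0.2).
Determinant of the coordinate differences = 230·15 − 150·225 = -30300.
∂h/∂x = [(-0.5)·15 − (-0.2)·225] / -30300 = -0.001238
∂h/∂y = [230·(-0.2) − 150·(-0.5)] / -30300 = -0.0009571
Flow = −∇h = (+0.001238 east, +0.0009571 north), which points northeast.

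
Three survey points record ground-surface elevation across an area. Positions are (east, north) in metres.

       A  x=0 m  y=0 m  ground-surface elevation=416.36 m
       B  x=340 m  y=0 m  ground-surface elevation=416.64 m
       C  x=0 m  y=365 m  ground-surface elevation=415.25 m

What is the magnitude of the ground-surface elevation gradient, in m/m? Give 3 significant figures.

0.00315 m/m

∂z/∂x = (416.64 − 416.36) / (340 − 0) = +0.0008235
∂z/∂y = (415.25 − 416.36) / (365 − 0) = -0.003041
|∇f| = √(0.0008235² + -0.003041²) = 0.003151 m/m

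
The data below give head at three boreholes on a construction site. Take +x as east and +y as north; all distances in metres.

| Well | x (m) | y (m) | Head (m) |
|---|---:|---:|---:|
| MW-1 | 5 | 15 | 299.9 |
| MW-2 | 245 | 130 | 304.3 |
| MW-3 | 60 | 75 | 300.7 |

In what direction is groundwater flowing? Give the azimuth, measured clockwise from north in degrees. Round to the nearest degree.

286°

Taking MW-1 as reference: MW-2−MW-1 = (240, 115, +4.4); MW-3−MW-1 = (55, 60, +0.8).
Determinant of the coordinate differences = 240·60 − 55·115 = 8075.
∂h/∂x = [(+4.4)·60 − (+0.8)·115] / 8075 = +0.02130
∂h/∂y = [240·(+0.8) − 55·(+4.4)] / 8075 = -0.006192
Flow direction (−∇h) has components (-0.02130 E, +0.006192 N).
Azimuth = atan2(E, N) = atan2(-0.02130, +0.006192) = 286.2° ≈ 286°.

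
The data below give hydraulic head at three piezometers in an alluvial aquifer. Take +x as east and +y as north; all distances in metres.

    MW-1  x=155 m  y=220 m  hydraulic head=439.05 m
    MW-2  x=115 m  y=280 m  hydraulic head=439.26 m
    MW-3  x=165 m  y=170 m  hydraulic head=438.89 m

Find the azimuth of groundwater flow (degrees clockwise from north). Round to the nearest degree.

168°

Taking MW-1 as reference: MW-2−MW-1 = (-40, 60, +0.21); MW-3−MW-1 = (10, -50, -0.16).
Determinant of the coordinate differences = (-40)·(-50) − 10·60 = 1400.
∂h/∂x = [(+0.21)·(-50) − (-0.16)·60] / 1400 = -0.0006429
∂h/∂y = [(-40)·(-0.16) − 10·(+0.21)] / 1400 = +0.003071
Flow direction (−∇h) has components (+0.0006429 E, -0.003071 N).
Azimuth = atan2(E, N) = atan2(+0.0006429, -0.003071) = 168.2° ≈ 168°.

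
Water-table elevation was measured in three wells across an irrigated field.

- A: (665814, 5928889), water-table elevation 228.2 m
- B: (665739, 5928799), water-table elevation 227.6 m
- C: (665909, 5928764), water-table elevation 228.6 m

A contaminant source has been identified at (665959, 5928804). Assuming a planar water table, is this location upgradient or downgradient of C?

upgradient

Differences from A: to B (Δx, Δy, Δh) = (-75, -90, -0.6); to C = (95, -125, +0.4).
Solve a·Δx + b·Δy = Δh: det = (-75)·(-125) − 95·(-90) = 17925.
∂h/∂x = [(-0.6)·(-125) − (+0.4)·(-90)] / 17925 = +0.006192
∂h/∂y = [(-75)·(+0.4) − 95·(-0.6)] / 17925 = +0.001506
Head at (665959, 5928804) = 228.2 + (+0.006192)·(145) + (+0.001506)·(-85) = 228.97 m.
That is higher than the 228.6 m at C, so the point is upgradient.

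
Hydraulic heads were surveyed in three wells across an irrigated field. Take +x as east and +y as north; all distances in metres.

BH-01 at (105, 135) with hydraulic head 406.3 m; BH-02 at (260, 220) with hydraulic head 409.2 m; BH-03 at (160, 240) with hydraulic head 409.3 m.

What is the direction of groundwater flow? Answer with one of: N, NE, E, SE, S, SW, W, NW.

S

Taking BH-01 as reference: BH-02−BH-01 = (155, 85, +2.9); BH-03−BH-01 = (55, 105, +3.0).
Determinant of the coordinate differences = 155·105 − 55·85 = 11600.
∂h/∂x = [(+2.9)·105 − (+3.0)·85] / 11600 = +0.004267
∂h/∂y = [155·(+3.0) − 55·(+2.9)] / 11600 = +0.02634
Flow = −∇h = (-0.004267 east, -0.02634 north), which points south.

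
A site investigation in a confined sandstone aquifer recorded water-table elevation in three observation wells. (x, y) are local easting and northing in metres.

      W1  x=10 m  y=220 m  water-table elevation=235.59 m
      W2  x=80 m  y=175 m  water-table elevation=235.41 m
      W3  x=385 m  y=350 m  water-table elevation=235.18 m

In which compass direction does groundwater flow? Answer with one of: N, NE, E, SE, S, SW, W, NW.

With h = a·x + b·y + c and W1 as origin, the differences give:
  70·a + (-45)·b = -0.18
  375·a + 130·b = -0.41
Eliminate b (×130 and ×(-45), subtract): 25975·a = -41.850 → a = ∂h/∂x = -0.001611
Back-substitute: b = ∂h/∂y = +0.001494.
Flow = −∇h = (+0.001611 east, -0.001494 north), which points southeast.

SE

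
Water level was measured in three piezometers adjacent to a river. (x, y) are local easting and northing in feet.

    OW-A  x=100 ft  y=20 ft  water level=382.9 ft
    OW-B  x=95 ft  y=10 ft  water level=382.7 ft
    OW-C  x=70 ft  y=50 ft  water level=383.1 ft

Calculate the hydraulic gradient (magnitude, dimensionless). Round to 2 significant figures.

With h = a·x + b·y + c and OW-A as origin, the differences give:
  (-5)·a + (-10)·b = -0.2
  (-30)·a + 30·b = +0.2
Eliminate b (×30 and ×(-10), subtract): -450·a = -4.00 → a = ∂h/∂x = +0.008889
Back-substitute: b = ∂h/∂y = +0.01556.
|∇h| = √(0.008889² + 0.01556²) = 0.01792

0.018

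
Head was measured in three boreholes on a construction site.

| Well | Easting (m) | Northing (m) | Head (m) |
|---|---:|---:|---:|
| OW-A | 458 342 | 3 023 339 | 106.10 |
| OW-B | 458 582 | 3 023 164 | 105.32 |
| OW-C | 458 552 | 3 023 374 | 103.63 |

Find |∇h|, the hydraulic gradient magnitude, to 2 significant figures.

Taking OW-A as reference: OW-B−OW-A = (240, -175, -0.78); OW-C−OW-A = (210, 35, -2.47).
Solve a·Δx + b·Δy = Δh: det = 240·35 − 210·(-175) = 45150.
∂h/∂x = [(-0.78)·35 − (-2.47)·(-175)] / 45150 = -0.01018
∂h/∂y = [240·(-2.47) − 210·(-0.78)] / 45150 = -0.009502
|∇h| = √(-0.01018² + -0.009502²) = 0.01393

0.014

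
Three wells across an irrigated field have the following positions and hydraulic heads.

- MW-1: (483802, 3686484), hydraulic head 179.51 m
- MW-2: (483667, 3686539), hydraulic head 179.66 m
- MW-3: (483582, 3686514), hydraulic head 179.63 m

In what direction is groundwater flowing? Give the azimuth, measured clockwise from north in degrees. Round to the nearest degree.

Taking MW-1 as reference: MW-2−MW-1 = (-135, 55, +0.15); MW-3−MW-1 = (-220, 30, +0.12).
Solve a·Δx + b·Δy = Δh: det = (-135)·30 − (-220)·55 = 8050.
∂h/∂x = [(+0.15)·30 − (+0.12)·55] / 8050 = -0.0002609
∂h/∂y = [(-135)·(+0.12) − (-220)·(+0.15)] / 8050 = +0.002087
Flow direction (−∇h) has components (+0.0002609 E, -0.002087 N).
Azimuth = atan2(E, N) = atan2(+0.0002609, -0.002087) = 172.9° ≈ 173°.

173°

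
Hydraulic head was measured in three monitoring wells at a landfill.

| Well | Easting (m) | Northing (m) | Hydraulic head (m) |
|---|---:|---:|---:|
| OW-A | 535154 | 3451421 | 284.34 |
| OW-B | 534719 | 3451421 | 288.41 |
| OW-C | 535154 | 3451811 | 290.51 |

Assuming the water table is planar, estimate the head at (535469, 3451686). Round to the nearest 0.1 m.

285.6 m

∂h/∂x = (288.41 − 284.34) / (534719 − 535154) = -0.009356
∂h/∂y = (290.51 − 284.34) / (3451811 − 3451421) = +0.01582
h(535469, 3451686) = 284.34 + (-0.009356)·(315) + (+0.01582)·(265) = 284.34 -2.947 +4.192 = 285.585 m.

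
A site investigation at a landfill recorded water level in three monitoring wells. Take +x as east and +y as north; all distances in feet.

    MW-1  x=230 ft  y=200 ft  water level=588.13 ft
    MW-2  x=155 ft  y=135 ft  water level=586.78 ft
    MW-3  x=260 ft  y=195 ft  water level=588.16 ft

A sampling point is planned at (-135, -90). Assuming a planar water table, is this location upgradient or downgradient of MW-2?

Differences from MW-1: to MW-2 (Δx, Δy, Δh) = (-75, -65, -1.35); to MW-3 = (30, -5, +0.03).
Determinant of the coordinate differences = (-75)·(-5) − 30·(-65) = 2325.
∂h/∂x = [(-1.35)·(-5) − (+0.03)·(-65)] / 2325 = +0.003742
∂h/∂y = [(-75)·(+0.03) − 30·(-1.35)] / 2325 = +0.01645
Head at (-135, -90) = 588.13 + (+0.003742)·(-365) + (+0.01645)·(-290) = 581.99 ft.
That is lower than the 586.78 ft at MW-2, so the point is downgradient.

downgradient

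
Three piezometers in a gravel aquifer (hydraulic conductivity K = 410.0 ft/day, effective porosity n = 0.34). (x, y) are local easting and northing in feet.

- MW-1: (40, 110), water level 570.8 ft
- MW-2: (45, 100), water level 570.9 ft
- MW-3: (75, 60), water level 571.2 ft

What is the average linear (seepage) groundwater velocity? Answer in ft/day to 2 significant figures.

22 ft/day

Differences from MW-1: to MW-2 (Δx, Δy, Δh) = (5, -10, +0.1); to MW-3 = (35, -50, +0.4).
Determinant of the coordinate differences = 5·(-50) − 35·(-10) = 100.
∂h/∂x = [(+0.1)·(-50) − (+0.4)·(-10)] / 100 = -0.01000
∂h/∂y = [5·(+0.4) − 35·(+0.1)] / 100 = -0.01500
|∇h| = √(-0.01000² + -0.01500²) = 0.01803
Seepage velocity v = K·i/n = 410.0 × 0.01803 / 0.34 = 21.74 ft/day.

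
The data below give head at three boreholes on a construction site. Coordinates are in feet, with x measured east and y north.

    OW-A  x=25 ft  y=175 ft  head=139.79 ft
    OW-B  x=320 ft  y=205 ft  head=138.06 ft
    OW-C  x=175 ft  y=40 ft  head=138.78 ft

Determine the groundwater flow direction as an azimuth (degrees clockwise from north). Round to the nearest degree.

098°

Three-point gradient (reference OW-A): Δ to OW-B = (295, 30, -1.73), Δ to OW-C = (150, -135, -1.01).
∂h/∂x = -0.005953, ∂h/∂y = +0.0008675 (det = -44325).
Flow direction (−∇h) has components (+0.005953 E, -0.0008675 N).
Azimuth = atan2(E, N) = atan2(+0.005953, -0.0008675) = 98.3° ≈ 098°.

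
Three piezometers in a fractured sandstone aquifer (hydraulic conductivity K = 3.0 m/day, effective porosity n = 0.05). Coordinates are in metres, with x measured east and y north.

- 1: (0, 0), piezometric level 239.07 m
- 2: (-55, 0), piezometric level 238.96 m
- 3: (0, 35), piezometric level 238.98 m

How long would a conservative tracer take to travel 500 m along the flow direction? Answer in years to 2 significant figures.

7.0 years

∂h/∂x = (238.96 − 239.07) / (-55 − 0) = +0.002000
∂h/∂y = (238.98 − 239.07) / (35 − 0) = -0.002571
|∇h| = √(0.002000² + -0.002571²) = 0.003257
Seepage velocity v = K·i/n = 3.0 × 0.003257 / 0.05 = 0.1954 m/day.
t = 500 / 0.1954 = 2559 days = 7.01 years.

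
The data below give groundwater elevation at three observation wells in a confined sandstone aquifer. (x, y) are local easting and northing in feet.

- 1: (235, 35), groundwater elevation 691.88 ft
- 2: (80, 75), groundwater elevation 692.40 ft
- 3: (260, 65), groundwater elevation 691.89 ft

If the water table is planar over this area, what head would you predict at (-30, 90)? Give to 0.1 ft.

692.7 ft

Differences from 1: to 2 (Δx, Δy, Δh) = (-155, 40, +0.52); to 3 = (25, 30, +0.01).
Determinant of the coordinate differences = (-155)·30 − 25·40 = -5650.
∂h/∂x = [(+0.52)·30 − (+0.01)·40] / -5650 = -0.002690
∂h/∂y = [(-155)·(+0.01) − 25·(+0.52)] / -5650 = +0.002575
h(-30, 90) = 691.88 + (-0.002690)·(-265) + (+0.002575)·(55) = 691.88 +0.713 +0.142 = 692.735 ft.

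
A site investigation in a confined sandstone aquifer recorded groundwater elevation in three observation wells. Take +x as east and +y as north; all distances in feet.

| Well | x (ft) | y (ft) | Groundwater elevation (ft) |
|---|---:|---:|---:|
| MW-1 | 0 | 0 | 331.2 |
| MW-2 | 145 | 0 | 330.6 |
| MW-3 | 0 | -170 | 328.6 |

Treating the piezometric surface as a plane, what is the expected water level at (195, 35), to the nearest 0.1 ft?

∂h/∂x = (330.6 − 331.2) / (145 − 0) = -0.004138
∂h/∂y = (328.6 − 331.2) / (-170 − 0) = +0.01529
h(195, 35) = 331.2 + (-0.004138)·(195) + (+0.01529)·(35) = 331.2 -0.807 +0.535 = 330.928 ft.

330.9 ft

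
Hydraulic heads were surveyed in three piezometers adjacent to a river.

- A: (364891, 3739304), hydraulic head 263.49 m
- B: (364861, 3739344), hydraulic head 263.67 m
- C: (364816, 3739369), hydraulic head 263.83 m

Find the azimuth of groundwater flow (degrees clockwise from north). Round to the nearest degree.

Taking A as reference: B−A = (-30, 40, +0.18); C−A = (-75, 65, +0.34).
Solve a·Δx + b·Δy = Δh: det = (-30)·65 − (-75)·40 = 1050.
∂h/∂x = [(+0.18)·65 − (+0.34)·40] / 1050 = -0.001810
∂h/∂y = [(-30)·(+0.34) − (-75)·(+0.18)] / 1050 = +0.003143
Flow direction (−∇h) has components (+0.001810 E, -0.003143 N).
Azimuth = atan2(E, N) = atan2(+0.001810, -0.003143) = 150.1° ≈ 150°.

150°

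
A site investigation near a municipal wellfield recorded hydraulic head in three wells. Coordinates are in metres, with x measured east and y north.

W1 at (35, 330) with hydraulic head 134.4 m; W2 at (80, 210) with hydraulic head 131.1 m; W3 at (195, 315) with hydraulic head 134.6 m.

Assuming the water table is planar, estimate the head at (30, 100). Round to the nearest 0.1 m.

127.7 m

Differences from W1: to W2 (Δx, Δy, Δh) = (45, -120, -3.3); to W3 = (160, -15, +0.2).
Solve a·Δx + b·Δy = Δh: det = 45·(-15) − 160·(-120) = 18525.
∂h/∂x = [(-3.3)·(-15) − (+0.2)·(-120)] / 18525 = +0.003968
∂h/∂y = [45·(+0.2) − 160·(-3.3)] / 18525 = +0.02899
h(30, 100) = 134.4 + (+0.003968)·(-5) + (+0.02899)·(-230) = 134.4 -0.020 -6.667 = 127.713 m.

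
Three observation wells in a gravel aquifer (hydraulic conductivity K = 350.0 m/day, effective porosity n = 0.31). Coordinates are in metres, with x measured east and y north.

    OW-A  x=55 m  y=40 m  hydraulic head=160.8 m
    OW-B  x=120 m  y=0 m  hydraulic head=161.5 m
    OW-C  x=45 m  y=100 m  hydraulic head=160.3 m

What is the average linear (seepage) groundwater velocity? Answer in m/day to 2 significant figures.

With h = a·x + b·y + c and OW-A as origin, the differences give:
  65·a + (-40)·b = +0.7
  (-10)·a + 60·b = -0.5
Eliminate b (×60 and ×(-40), subtract): 3500·a = 22.00 → a = ∂h/∂x = +0.006286
Back-substitute: b = ∂h/∂y = -0.007286.
|∇h| = √(0.006286² + -0.007286²) = 0.009623
Seepage velocity v = K·i/n = 350.0 × 0.009623 / 0.31 = 10.86 m/day.

11 m/day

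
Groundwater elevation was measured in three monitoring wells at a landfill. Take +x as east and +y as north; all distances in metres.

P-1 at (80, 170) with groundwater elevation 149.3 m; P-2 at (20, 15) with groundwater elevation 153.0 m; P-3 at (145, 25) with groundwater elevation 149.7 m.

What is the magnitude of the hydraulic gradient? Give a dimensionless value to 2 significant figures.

Taking P-1 as reference: P-2−P-1 = (-60, -155, +3.7); P-3−P-1 = (65, -145, +0.4).
Determinant of the coordinate differences = (-60)·(-145) − 65·(-155) = 18775.
∂h/∂x = [(+3.7)·(-145) − (+0.4)·(-155)] / 18775 = -0.02527
∂h/∂y = [(-60)·(+0.4) − 65·(+3.7)] / 18775 = -0.01409
|∇h| = √(-0.02527² + -0.01409²) = 0.02893

0.029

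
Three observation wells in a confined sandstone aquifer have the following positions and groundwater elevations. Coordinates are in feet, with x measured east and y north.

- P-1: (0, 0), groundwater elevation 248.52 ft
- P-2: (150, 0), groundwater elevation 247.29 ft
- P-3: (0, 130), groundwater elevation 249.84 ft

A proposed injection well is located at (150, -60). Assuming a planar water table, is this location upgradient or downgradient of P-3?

∂h/∂x = (247.29 − 248.52) / (150 − 0) = -0.008200
∂h/∂y = (249.84 − 248.52) / (130 − 0) = +0.01015
Head at (150, -60) = 248.52 + (-0.008200)·(150) + (+0.01015)·(-60) = 246.68 ft.
That is lower than the 249.84 ft at P-3, so the point is downgradient.

downgradient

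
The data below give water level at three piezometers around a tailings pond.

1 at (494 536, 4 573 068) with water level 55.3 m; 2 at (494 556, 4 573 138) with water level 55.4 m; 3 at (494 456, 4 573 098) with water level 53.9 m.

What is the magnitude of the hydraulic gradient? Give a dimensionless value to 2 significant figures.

0.017

Differences from 1: to 2 (Δx, Δy, Δh) = (20, 70, +0.1); to 3 = (-80, 30, -1.4).
Determinant of the coordinate differences = 20·30 − (-80)·70 = 6200.
∂h/∂x = [(+0.1)·30 − (-1.4)·70] / 6200 = +0.01629
∂h/∂y = [20·(-1.4) − (-80)·(+0.1)] / 6200 = -0.003226
|∇h| = √(0.01629² + -0.003226²) = 0.01661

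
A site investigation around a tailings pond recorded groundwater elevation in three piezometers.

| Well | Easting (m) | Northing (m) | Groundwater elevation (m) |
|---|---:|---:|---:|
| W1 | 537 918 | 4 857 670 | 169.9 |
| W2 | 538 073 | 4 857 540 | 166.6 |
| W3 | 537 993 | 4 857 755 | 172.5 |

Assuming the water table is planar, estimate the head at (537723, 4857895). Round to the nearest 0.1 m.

Differences from W1: to W2 (Δx, Δy, Δh) = (155, -130, -3.3); to W3 = (75, 85, +2.6).
Determinant of the coordinate differences = 155·85 − 75·(-130) = 22925.
∂h/∂x = [(-3.3)·85 − (+2.6)·(-130)] / 22925 = +0.002508
∂h/∂y = [155·(+2.6) − 75·(-3.3)] / 22925 = +0.02838
h(537723, 4857895) = 169.9 + (+0.002508)·(-195) + (+0.02838)·(225) = 169.9 -0.489 +6.384 = 175.795 m.

175.8 m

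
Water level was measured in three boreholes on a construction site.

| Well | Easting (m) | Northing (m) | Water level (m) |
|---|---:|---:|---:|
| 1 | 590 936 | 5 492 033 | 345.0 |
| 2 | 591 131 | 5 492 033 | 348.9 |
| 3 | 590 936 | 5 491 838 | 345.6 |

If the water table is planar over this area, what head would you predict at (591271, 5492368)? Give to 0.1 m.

350.7 m

∂h/∂x = (348.9 − 345.0) / (591131 − 590936) = +0.02000
∂h/∂y = (345.6 − 345.0) / (5491838 − 5492033) = -0.003077
h(591271, 5492368) = 345.0 + (+0.02000)·(335) + (-0.003077)·(335) = 345.0 +6.700 -1.031 = 350.669 m.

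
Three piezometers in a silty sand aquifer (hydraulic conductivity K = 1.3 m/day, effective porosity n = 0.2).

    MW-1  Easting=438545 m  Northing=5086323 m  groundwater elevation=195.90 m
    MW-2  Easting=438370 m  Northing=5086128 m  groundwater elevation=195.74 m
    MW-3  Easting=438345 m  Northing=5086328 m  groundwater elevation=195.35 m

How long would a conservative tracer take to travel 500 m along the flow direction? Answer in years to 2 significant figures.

Three-point gradient (reference MW-1): Δ to MW-2 = (-175, -195, -0.16), Δ to MW-3 = (-200, 5, -0.55).
∂h/∂x = +0.002710, ∂h/∂y = -0.001611 (det = -39875).
|∇h| = √(0.002710² + -0.001611²) = 0.003153
Seepage velocity v = K·i/n = 1.3 × 0.003153 / 0.2 = 0.02049 m/day.
t = 500 / 0.02049 = 2.44e+04 days = 66.8 years.

67 years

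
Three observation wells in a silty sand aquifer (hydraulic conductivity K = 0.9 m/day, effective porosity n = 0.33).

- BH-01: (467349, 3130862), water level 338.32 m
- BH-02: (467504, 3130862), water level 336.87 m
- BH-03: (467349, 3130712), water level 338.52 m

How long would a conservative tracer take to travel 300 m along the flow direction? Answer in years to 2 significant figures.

∂h/∂x = (336.87 − 338.32) / (467504 − 467349) = -0.009355
∂h/∂y = (338.52 − 338.32) / (3130712 − 3130862) = -0.001333
|∇h| = √(-0.009355² + -0.001333²) = 0.009449
Seepage velocity v = K·i/n = 0.9 × 0.009449 / 0.33 = 0.02577 m/day.
t = 300 / 0.02577 = 1.164e+04 days = 31.9 years.

32 years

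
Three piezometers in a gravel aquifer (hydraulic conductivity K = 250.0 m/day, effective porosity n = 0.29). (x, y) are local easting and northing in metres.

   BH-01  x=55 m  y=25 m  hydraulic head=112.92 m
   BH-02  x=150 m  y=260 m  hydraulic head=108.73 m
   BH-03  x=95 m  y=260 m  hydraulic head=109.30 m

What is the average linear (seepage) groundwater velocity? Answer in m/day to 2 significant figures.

Differences from BH-01: to BH-02 (Δx, Δy, Δh) = (95, 235, -4.19); to BH-03 = (40, 235, -3.62).
Determinant of the coordinate differences = 95·235 − 40·235 = 12925.
∂h/∂x = [(-4.19)·235 − (-3.62)·235] / 12925 = -0.01036
∂h/∂y = [95·(-3.62) − 40·(-4.19)] / 12925 = -0.01364
|∇h| = √(-0.01036² + -0.01364²) = 0.01713
Seepage velocity v = K·i/n = 250.0 × 0.01713 / 0.29 = 14.77 m/day.

15 m/day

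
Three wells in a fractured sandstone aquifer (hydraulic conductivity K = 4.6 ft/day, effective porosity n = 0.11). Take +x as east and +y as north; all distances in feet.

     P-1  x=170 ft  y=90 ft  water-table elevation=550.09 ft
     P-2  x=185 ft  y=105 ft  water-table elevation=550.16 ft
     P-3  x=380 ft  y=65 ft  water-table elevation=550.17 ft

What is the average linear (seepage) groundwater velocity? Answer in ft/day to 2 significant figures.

0.16 ft/day

Taking P-1 as reference: P-2−P-1 = (15, 15, +0.07); P-3−P-1 = (210, -25, +0.08).
Solve a·Δx + b·Δy = Δh: det = 15·(-25) − 210·15 = -3525.
∂h/∂x = [(+0.07)·(-25) − (+0.08)·15] / -3525 = +0.0008369
∂h/∂y = [15·(+0.08) − 210·(+0.07)] / -3525 = +0.003830
|∇h| = √(0.0008369² + 0.003830²) = 0.00392
Seepage velocity v = K·i/n = 4.6 × 0.00392 / 0.11 = 0.1639 ft/day.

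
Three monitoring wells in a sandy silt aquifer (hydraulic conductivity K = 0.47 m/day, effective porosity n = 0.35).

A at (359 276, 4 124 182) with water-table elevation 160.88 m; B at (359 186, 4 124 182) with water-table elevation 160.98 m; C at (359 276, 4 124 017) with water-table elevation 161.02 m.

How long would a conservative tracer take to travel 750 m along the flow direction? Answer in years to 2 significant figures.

∂h/∂x = (160.98 − 160.88) / (359186 − 359276) = -0.001111
∂h/∂y = (161.02 − 160.88) / (4124017 − 4124182) = -0.0008485
|∇h| = √(-0.001111² + -0.0008485²) = 0.001398
Seepage velocity v = K·i/n = 0.47 × 0.001398 / 0.35 = 0.001877 m/day.
t = 750 / 0.001877 = 3.996e+05 days = 1.09e+03 years.

1100 years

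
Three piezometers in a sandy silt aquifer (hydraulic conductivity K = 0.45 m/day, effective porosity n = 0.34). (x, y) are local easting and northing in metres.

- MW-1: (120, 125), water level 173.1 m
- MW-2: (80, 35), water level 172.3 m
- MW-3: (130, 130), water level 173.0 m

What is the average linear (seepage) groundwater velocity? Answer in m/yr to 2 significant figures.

12 m/yr

Differences from MW-1: to MW-2 (Δx, Δy, Δh) = (-40, -90, -0.8); to MW-3 = (10, 5, -0.1).
Solve a·Δx + b·Δy = Δh: det = (-40)·5 − 10·(-90) = 700.
∂h/∂x = [(-0.8)·5 − (-0.1)·(-90)] / 700 = -0.01857
∂h/∂y = [(-40)·(-0.1) − 10·(-0.8)] / 700 = +0.01714
|∇h| = √(-0.01857² + 0.01714²) = 0.02527
Seepage velocity v = K·i/n = 0.45 × 0.02527 / 0.34 = 0.03345 m/day = 12.22 m/yr.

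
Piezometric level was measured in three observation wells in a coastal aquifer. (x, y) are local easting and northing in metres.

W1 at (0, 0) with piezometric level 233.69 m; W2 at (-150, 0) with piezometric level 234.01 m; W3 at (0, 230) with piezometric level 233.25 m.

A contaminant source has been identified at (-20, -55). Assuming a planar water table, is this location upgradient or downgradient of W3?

upgradient

∂h/∂x = (234.01 − 233.69) / (-150 − 0) = -0.002133
∂h/∂y = (233.25 − 233.69) / (230 − 0) = -0.001913
Head at (-20, -55) = 233.69 + (-0.002133)·(-20) + (-0.001913)·(-55) = 233.84 m.
That is higher than the 233.25 m at W3, so the point is upgradient.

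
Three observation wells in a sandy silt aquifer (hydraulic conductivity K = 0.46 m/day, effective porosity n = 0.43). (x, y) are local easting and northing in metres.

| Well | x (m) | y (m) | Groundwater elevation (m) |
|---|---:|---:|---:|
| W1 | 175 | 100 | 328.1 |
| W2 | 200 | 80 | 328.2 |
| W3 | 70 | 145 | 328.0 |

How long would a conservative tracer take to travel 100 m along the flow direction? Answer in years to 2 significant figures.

30 years

Differences from W1: to W2 (Δx, Δy, Δh) = (25, -20, +0.1); to W3 = (-105, 45, -0.1).
Solve a·Δx + b·Δy = Δh: det = 25·45 − (-105)·(-20) = -975.
∂h/∂x = [(+0.1)·45 − (-0.1)·(-20)] / -975 = -0.002564
∂h/∂y = [25·(-0.1) − (-105)·(+0.1)] / -975 = -0.008205
|∇h| = √(-0.002564² + -0.008205²) = 0.008596
Seepage velocity v = K·i/n = 0.46 × 0.008596 / 0.43 = 0.009196 m/day.
t = 100 / 0.009196 = 1.087e+04 days = 29.8 years.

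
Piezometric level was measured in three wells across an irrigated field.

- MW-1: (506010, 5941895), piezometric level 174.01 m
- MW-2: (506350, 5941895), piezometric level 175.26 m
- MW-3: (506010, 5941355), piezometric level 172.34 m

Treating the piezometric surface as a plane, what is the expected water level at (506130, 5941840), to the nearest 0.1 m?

∂h/∂x = (175.26 − 174.01) / (506350 − 506010) = +0.003676
∂h/∂y = (172.34 − 174.01) / (5941355 − 5941895) = +0.003093
h(506130, 5941840) = 174.01 + (+0.003676)·(120) + (+0.003093)·(-55) = 174.01 +0.441 -0.170 = 174.281 m.

174.3 m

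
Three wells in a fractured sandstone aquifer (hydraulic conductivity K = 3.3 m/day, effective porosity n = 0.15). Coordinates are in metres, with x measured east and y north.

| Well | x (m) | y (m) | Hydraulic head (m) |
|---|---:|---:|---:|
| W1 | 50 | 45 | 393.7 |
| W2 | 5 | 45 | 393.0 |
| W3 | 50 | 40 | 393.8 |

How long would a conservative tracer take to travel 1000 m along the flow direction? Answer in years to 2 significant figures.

4.9 years

With h = a·x + b·y + c and W1 as origin, the differences give:
  (-45)·a + 0·b = -0.7
  0·a + (-5)·b = +0.1
Eliminate b (×(-5) and ×0, subtract): 225·a = 3.50 → a = ∂h/∂x = +0.01556
Back-substitute: b = ∂h/∂y = -0.02000.
|∇h| = √(0.01556² + -0.02000²) = 0.02534
Seepage velocity v = K·i/n = 3.3 × 0.02534 / 0.15 = 0.5575 m/day.
t = 1000 / 0.5575 = 1794 days = 4.91 years.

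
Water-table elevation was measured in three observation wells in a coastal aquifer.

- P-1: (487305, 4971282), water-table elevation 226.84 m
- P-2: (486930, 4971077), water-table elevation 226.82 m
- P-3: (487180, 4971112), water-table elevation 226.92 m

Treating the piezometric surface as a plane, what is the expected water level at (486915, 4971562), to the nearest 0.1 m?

With h = a·x + b·y + c and P-1 as origin, the differences give:
  (-375)·a + (-205)·b = -0.02
  (-125)·a + (-170)·b = +0.08
Eliminate b (×(-170) and ×(-205), subtract): 38125·a = 19.800 → a = ∂h/∂x = +0.0005193
Back-substitute: b = ∂h/∂y = -0.0008525.
h(486915, 4971562) = 226.84 + (+0.0005193)·(-390) + (-0.0008525)·(280) = 226.84 -0.203 -0.239 = 226.399 m.

226.4 m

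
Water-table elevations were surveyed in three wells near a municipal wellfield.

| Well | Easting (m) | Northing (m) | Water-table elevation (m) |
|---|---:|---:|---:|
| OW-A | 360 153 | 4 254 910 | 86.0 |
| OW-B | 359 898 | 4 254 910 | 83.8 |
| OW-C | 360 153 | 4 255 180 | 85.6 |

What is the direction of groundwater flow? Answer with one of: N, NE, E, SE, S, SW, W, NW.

W

∂h/∂x = (83.8 − 86.0) / (359898 − 360153) = +0.008627
∂h/∂y = (85.6 − 86.0) / (4255180 − 4254910) = -0.001481
Flow = −∇h = (-0.008627 east, +0.001481 north), which points west.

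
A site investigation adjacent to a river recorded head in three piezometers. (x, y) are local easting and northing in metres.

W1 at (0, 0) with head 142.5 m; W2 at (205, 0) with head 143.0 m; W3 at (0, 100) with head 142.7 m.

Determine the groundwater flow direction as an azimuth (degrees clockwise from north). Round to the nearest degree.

∂h/∂x = (143.0 − 142.5) / (205 − 0) = +0.002439
∂h/∂y = (142.7 − 142.5) / (100 − 0) = +0.002000
Flow direction (−∇h) has components (-0.002439 E, -0.002000 N).
Azimuth = atan2(E, N) = atan2(-0.002439, -0.002000) = 230.6° ≈ 231°.

231°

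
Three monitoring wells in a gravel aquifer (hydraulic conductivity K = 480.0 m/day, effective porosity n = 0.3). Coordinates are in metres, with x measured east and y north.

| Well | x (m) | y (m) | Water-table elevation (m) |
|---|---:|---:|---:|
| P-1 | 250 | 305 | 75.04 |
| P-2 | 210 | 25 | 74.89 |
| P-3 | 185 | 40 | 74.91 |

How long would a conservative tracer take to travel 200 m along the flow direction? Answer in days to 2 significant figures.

Taking P-1 as reference: P-2−P-1 = (-40, -280, -0.15); P-3−P-1 = (-65, -265, -0.13).
Determinant of the coordinate differences = (-40)·(-265) − (-65)·(-280) = -7600.
∂h/∂x = [(-0.15)·(-265) − (-0.13)·(-280)] / -7600 = -0.0004408
∂h/∂y = [(-40)·(-0.13) − (-65)·(-0.15)] / -7600 = +0.0005987
|∇h| = √(-0.0004408² + 0.0005987²) = 0.0007435
Seepage velocity v = K·i/n = 480.0 × 0.0007435 / 0.3 = 1.19 m/day.
t = 200 / 1.19 = 168.1 days.

170 days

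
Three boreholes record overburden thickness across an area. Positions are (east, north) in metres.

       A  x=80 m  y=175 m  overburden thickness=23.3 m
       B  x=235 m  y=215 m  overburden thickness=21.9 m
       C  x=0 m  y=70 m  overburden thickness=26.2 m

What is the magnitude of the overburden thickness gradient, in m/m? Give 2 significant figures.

0.026 m/m

Taking A as reference: B−A = (155, 40, -1.4); C−A = (-80, -105, +2.9).
Determinant of the coordinate differences = 155·(-105) − (-80)·40 = -13075.
∂d/∂x = [(-1.4)·(-105) − (+2.9)·40] / -13075 = -0.002371
∂d/∂y = [155·(+2.9) − (-80)·(-1.4)] / -13075 = -0.02581
|∇f| = √(-0.002371² + -0.02581²) = 0.02592 m/m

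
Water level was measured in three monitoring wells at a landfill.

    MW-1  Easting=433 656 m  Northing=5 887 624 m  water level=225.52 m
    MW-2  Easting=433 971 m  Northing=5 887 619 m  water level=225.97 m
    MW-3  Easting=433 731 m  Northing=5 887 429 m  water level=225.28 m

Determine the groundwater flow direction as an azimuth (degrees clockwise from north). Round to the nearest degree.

219°

With h = a·x + b·y + c and MW-1 as origin, the differences give:
  315·a + (-5)·b = +0.45
  75·a + (-195)·b = -0.24
Eliminate b (×(-195) and ×(-5), subtract): -61050·a = -88.950 → a = ∂h/∂x = +0.001457
Back-substitute: b = ∂h/∂y = +0.001791.
Flow direction (−∇h) has components (-0.001457 E, -0.001791 N).
Azimuth = atan2(E, N) = atan2(-0.001457, -0.001791) = 219.1° ≈ 219°.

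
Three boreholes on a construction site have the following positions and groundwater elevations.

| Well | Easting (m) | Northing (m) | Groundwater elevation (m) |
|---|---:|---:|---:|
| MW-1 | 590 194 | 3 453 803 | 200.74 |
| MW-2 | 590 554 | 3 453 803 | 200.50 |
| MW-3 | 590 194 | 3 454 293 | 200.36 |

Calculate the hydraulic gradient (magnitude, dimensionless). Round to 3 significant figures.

∂h/∂x = (200.50 − 200.74) / (590554 − 590194) = -0.0006667
∂h/∂y = (200.36 − 200.74) / (3454293 − 3453803) = -0.0007755
|∇h| = √(-0.0006667² + -0.0007755²) = 0.001023

0.00102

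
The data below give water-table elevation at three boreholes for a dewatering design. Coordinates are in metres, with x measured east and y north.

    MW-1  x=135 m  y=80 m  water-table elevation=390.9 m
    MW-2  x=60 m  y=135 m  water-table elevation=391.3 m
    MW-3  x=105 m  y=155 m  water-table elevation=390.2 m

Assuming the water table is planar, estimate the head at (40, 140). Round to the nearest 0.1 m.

Differences from MW-1: to MW-2 (Δx, Δy, Δh) = (-75, 55, +0.4); to MW-3 = (-30, 75, -0.7).
Solve a·Δx + b·Δy = Δh: det = (-75)·75 − (-30)·55 = -3975.
∂h/∂x = [(+0.4)·75 − (-0.7)·55] / -3975 = -0.01723
∂h/∂y = [(-75)·(-0.7) − (-30)·(+0.4)] / -3975 = -0.01623
h(40, 140) = 390.9 + (-0.01723)·(-95) + (-0.01623)·(60) = 390.9 +1.637 -0.974 = 391.564 m.

391.6 m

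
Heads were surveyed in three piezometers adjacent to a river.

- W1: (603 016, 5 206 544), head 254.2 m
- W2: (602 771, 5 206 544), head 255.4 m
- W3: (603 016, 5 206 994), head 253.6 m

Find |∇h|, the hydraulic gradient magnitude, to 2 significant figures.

0.0051

∂h/∂x = (255.4 − 254.2) / (602771 − 603016) = -0.004898
∂h/∂y = (253.6 − 254.2) / (5206994 − 5206544) = -0.001333
|∇h| = √(-0.004898² + -0.001333²) = 0.005076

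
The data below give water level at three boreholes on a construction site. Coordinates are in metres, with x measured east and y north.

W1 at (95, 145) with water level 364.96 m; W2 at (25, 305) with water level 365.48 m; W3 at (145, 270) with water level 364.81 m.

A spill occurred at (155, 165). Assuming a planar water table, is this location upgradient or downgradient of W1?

Taking W1 as reference: W2−W1 = (-70, 160, +0.52); W3−W1 = (50, 125, -0.15).
Determinant of the coordinate differences = (-70)·125 − 50·160 = -16750.
∂h/∂x = [(+0.52)·125 − (-0.15)·160] / -16750 = -0.005313
∂h/∂y = [(-70)·(-0.15) − 50·(+0.52)] / -16750 = +0.0009254
Head at (155, 165) = 364.96 + (-0.005313)·(60) + (+0.0009254)·(20) = 364.66 m.
That is lower than the 364.96 m at W1, so the point is downgradient.

downgradient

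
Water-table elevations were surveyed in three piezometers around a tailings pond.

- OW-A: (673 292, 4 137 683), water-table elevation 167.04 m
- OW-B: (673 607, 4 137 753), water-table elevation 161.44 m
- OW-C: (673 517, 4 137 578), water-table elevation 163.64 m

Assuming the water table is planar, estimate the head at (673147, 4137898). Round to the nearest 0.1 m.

168.7 m

Taking OW-A as reference: OW-B−OW-A = (315, 70, -5.60); OW-C−OW-A = (225, -105, -3.40).
Determinant of the coordinate differences = 315·(-105) − 225·70 = -48825.
∂h/∂x = [(-5.60)·(-105) − (-3.40)·70] / -48825 = -0.01692
∂h/∂y = [315·(-3.40) − 225·(-5.60)] / -48825 = -0.003871
h(673147, 4137898) = 167.04 + (-0.01692)·(-145) + (-0.003871)·(215) = 167.04 +2.453 -0.832 = 168.661 m.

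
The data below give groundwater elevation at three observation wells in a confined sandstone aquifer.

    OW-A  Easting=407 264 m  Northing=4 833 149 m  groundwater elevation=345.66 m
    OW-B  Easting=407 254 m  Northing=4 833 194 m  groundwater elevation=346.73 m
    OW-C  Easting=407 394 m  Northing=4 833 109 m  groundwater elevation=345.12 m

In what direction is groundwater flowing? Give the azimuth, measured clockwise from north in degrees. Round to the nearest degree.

Taking OW-A as reference: OW-B−OW-A = (-10, 45, +1.07); OW-C−OW-A = (130, -40, -0.54).
Determinant of the coordinate differences = (-10)·(-40) − 130·45 = -5450.
∂h/∂x = [(+1.07)·(-40) − (-0.54)·45] / -5450 = +0.003394
∂h/∂y = [(-10)·(-0.54) − 130·(+1.07)] / -5450 = +0.02453
Flow direction (−∇h) has components (-0.003394 E, -0.02453 N).
Azimuth = atan2(E, N) = atan2(-0.003394, -0.02453) = 187.9° ≈ 188°.

188°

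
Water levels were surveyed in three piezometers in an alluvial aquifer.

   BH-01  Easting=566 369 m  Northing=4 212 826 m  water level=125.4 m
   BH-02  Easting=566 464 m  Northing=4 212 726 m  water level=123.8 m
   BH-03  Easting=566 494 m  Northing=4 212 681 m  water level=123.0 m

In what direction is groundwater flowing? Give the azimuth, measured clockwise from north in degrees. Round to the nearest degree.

196°

Taking BH-01 as reference: BH-02−BH-01 = (95, -100, -1.6); BH-03−BH-01 = (125, -145, -2.4).
Determinant of the coordinate differences = 95·(-145) − 125·(-100) = -1275.
∂h/∂x = [(-1.6)·(-145) − (-2.4)·(-100)] / -1275 = +0.006275
∂h/∂y = [95·(-2.4) − 125·(-1.6)] / -1275 = +0.02196
Flow direction (−∇h) has components (-0.006275 E, -0.02196 N).
Azimuth = atan2(E, N) = atan2(-0.006275, -0.02196) = 195.9° ≈ 196°.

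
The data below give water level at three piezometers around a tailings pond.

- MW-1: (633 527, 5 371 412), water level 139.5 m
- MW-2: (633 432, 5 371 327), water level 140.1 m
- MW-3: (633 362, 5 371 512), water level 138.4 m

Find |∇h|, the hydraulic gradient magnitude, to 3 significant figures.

0.00877

With h = a·x + b·y + c and MW-1 as origin, the differences give:
  (-95)·a + (-85)·b = +0.6
  (-165)·a + 100·b = -1.1
Eliminate b (×100 and ×(-85), subtract): -23525·a = -33.50 → a = ∂h/∂x = +0.001424
Back-substitute: b = ∂h/∂y = -0.008650.
|∇h| = √(0.001424² + -0.008650²) = 0.008766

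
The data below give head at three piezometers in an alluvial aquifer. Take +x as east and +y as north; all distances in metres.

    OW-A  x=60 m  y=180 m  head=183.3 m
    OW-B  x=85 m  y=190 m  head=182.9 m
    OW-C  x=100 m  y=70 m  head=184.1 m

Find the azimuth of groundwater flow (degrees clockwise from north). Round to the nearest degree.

Differences from OW-A: to OW-B (Δx, Δy, Δh) = (25, 10, -0.4); to OW-C = (40, -110, +0.8).
Determinant of the coordinate differences = 25·(-110) − 40·10 = -3150.
∂h/∂x = [(-0.4)·(-110) − (+0.8)·10] / -3150 = -0.01143
∂h/∂y = [25·(+0.8) − 40·(-0.4)] / -3150 = -0.01143
Flow direction (−∇h) has components (+0.01143 E, +0.01143 N).
Azimuth = atan2(E, N) = atan2(+0.01143, +0.01143) = 45.0° ≈ 045°.

045°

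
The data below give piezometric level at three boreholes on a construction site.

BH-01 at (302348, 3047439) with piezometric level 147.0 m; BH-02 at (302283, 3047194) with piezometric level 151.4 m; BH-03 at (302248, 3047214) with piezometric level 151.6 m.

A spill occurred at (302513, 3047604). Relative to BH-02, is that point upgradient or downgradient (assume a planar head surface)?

downgradient

Three-point gradient (reference BH-01): Δ to BH-02 = (-65, -245, +4.4), Δ to BH-03 = (-100, -225, +4.6).
∂h/∂x = -0.01387, ∂h/∂y = -0.01428 (det = -9875).
Head at (302513, 3047604) = 147.0 + (-0.01387)·(165) + (-0.01428)·(165) = 142.35 m.
That is lower than the 151.4 m at BH-02, so the point is downgradient.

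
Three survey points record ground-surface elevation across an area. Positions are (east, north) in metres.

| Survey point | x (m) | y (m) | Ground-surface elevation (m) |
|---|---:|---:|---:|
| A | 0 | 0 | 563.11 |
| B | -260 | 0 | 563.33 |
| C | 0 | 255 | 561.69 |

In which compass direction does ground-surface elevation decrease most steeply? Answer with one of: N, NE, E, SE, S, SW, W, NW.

N

∂z/∂x = (563.33 − 563.11) / (-260 − 0) = -0.0008462
∂z/∂y = (561.69 − 563.11) / (255 − 0) = -0.005569
Steepest decrease is along −∇f = (+0.0008462 E, +0.005569 N) → north.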